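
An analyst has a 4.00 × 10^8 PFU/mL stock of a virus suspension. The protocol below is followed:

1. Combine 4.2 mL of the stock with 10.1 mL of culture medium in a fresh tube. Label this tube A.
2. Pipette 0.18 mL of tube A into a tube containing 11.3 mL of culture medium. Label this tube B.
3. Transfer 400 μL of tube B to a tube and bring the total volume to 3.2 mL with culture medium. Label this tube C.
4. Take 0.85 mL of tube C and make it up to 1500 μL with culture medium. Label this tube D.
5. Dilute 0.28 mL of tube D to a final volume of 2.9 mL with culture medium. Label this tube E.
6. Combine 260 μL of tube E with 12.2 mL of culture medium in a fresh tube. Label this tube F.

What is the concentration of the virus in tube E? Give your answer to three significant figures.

Step 1: 4.2 mL + 10.1 mL = 14.3 mL total → factor 14.3/4.2 = 3.4048
Step 2: 0.18 mL + 11.3 mL = 11.48 mL total → factor 11.48/0.18 = 63.778
Step 3: 400 μL brought to 3.2 mL → factor 3200/400 = 8
Step 4: 0.85 mL brought to 1500 μL → factor 1.5/0.85 = 1.7647
Step 5: 0.28 mL brought to 2.9 mL → factor 2.9/0.28 = 10.357
Dilution factor through tube E = 3.4048 × 63.778 × 8 × 1.7647 × 10.357 = 31751
[tube E] = 4.00 × 10^8 PFU/mL / 31751 = 1.26 × 10^4 PFU/mL

1.26 × 10^4 PFU/mL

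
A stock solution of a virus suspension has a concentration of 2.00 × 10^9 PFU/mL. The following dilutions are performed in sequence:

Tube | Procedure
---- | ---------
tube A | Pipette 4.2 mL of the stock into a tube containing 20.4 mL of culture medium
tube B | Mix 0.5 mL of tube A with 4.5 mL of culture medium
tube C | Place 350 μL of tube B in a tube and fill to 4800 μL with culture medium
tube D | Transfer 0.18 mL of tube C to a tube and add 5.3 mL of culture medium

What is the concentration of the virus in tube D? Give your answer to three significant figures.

8.18 × 10^4 PFU/mL

Step 1: 4.2 mL + 20.4 mL = 24.6 mL total → factor 24.6/4.2 = 5.8571
Step 2: 0.5 mL + 4.5 mL = 5 mL total → factor 5/0.5 = 10
Step 3: 350 μL brought to 4800 μL → factor 4800/350 = 13.714
Step 4: 0.18 mL + 5.3 mL = 5.48 mL total → factor 5.48/0.18 = 30.444
Overall dilution factor = 5.8571 × 10 × 13.714 × 30.444 = 24455
Final = 2.00 × 10^9 PFU/mL / 24455 = 8.18 × 10^4 PFU/mL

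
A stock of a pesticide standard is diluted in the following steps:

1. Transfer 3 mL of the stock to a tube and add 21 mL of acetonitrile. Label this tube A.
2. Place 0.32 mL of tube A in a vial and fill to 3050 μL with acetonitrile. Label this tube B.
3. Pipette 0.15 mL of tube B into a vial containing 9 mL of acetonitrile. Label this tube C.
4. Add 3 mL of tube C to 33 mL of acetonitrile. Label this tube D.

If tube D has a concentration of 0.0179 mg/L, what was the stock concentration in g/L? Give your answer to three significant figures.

Step 1: 3 mL + 21 mL = 24 mL total → factor 24/3 = 8
Step 2: 0.32 mL brought to 3050 μL → factor 3.05/0.32 = 9.5312
Step 3: 0.15 mL + 9 mL = 9.15 mL total → factor 9.15/0.15 = 61
Step 4: 3 mL + 33 mL = 36 mL total → factor 36/3 = 12
Overall dilution factor = 8 × 9.5312 × 61 × 12 = 55815
Stock = 0.0179 mg/L × 55815 = 999.1 mg/L = 0.999 g/L

0.999 g/L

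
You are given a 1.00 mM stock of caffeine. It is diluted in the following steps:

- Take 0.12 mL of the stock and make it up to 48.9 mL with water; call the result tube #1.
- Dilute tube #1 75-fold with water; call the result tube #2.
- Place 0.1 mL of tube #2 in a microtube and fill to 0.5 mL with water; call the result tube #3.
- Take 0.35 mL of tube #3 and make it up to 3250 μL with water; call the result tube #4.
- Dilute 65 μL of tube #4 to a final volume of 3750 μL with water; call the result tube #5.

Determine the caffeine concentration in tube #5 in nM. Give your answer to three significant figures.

Step 1: 0.12 mL brought to 48.9 mL → factor 48.9/0.12 = 407.5
Step 2: 75-fold → factor 75
Step 3: 0.1 mL brought to 0.5 mL → factor 0.5/0.1 = 5
Step 4: 0.35 mL brought to 3250 μL → factor 3.25/0.35 = 9.2857
Step 5: 65 μL brought to 3750 μL → factor 3750/65 = 57.692
Overall dilution factor = 407.5 × 75 × 5 × 9.2857 × 57.692 = 8.1864 × 10^7
Final = 1.00 mM / 8.1864 × 10^7 = 1.222 × 10^-8 mM = 0.0122 nM

0.0122 nM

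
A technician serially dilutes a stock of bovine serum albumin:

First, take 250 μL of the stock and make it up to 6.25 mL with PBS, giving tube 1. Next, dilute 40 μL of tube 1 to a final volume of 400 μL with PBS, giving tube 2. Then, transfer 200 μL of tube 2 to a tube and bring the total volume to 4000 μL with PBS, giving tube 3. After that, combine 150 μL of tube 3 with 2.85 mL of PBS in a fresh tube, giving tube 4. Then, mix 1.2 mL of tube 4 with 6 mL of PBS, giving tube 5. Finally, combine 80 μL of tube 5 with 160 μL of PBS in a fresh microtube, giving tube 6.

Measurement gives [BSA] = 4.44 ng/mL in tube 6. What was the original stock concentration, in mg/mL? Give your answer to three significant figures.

Step 1: 250 μL brought to 6.25 mL → factor 6250/250 = 25
Step 2: 40 μL brought to 400 μL → factor 400/40 = 10
Step 3: 200 μL brought to 4000 μL → factor 4000/200 = 20
Step 4: 150 μL + 2.85 mL = 3000 μL total → factor 3000/150 = 20
Step 5: 1.2 mL + 6 mL = 7.2 mL total → factor 7.2/1.2 = 6
Step 6: 80 μL + 160 μL = 240 μL total → factor 240/80 = 3
Overall dilution factor = 25 × 10 × 20 × 20 × 6 × 3 = 1.8 × 10^6
Stock = 4.44 ng/mL × 1.8 × 10^6 = 7.992 × 10^6 ng/mL = 7.99 mg/mL

7.99 mg/mL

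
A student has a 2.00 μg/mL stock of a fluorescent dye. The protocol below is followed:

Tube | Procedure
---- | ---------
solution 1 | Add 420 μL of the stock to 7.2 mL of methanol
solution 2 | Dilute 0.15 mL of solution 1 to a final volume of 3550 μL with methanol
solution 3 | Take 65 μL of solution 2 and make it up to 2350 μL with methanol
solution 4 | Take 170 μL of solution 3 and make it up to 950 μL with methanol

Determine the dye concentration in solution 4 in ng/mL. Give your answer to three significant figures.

Step 1: 420 μL + 7.2 mL = 7620 μL total → factor 7620/420 = 18.143
Step 2: 0.15 mL brought to 3550 μL → factor 3.55/0.15 = 23.667
Step 3: 65 μL brought to 2350 μL → factor 2350/65 = 36.154
Step 4: 170 μL brought to 950 μL → factor 950/170 = 5.5882
Overall dilution factor = 18.143 × 23.667 × 36.154 × 5.5882 = 86750
Final = 2.00 μg/mL / 86750 = 2.305 × 10^-5 μg/mL = 0.0231 ng/mL

0.0231 ng/mL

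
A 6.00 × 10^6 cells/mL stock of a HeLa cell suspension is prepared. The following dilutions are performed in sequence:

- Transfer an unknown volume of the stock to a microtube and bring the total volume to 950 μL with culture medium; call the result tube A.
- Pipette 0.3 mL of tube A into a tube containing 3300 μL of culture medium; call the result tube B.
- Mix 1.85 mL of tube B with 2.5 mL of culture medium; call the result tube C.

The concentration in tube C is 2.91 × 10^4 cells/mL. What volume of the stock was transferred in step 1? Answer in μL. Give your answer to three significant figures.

Step 1: v brought to 950 μL → factor = 950 μL/v
Step 2: 0.3 mL + 3300 μL = 3.6 mL total → factor 3.6/0.3 = 12
Step 3: 1.85 mL + 2.5 mL = 4.35 mL total → factor 4.35/1.85 = 2.3514
Product of known-step factors = 28.216
Overall factor = 6.00 × 10^6 cells/mL / (2.91 × 10^4 cells/mL) = 206.19
Step-1 factor = 206.19 / 28.216 = 7.3073
v = 950 μL / 7.3073 = 130 μL

130 μL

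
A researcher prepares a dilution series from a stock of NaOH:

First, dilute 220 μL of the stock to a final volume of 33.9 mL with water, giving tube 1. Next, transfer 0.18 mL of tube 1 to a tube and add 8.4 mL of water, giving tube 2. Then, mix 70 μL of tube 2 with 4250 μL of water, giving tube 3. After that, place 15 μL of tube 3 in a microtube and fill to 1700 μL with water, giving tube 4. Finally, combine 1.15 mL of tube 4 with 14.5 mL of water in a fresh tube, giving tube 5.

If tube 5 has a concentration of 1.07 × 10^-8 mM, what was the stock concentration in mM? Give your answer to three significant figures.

Step 1: 220 μL brought to 33.9 mL → factor 33900/220 = 154.09
Step 2: 0.18 mL + 8.4 mL = 8.58 mL total → factor 8.58/0.18 = 47.667
Step 3: 70 μL + 4250 μL = 4320 μL total → factor 4320/70 = 61.714
Step 4: 15 μL brought to 1700 μL → factor 1700/15 = 113.33
Step 5: 1.15 mL + 14.5 mL = 15.65 mL total → factor 15.65/1.15 = 13.609
Overall dilution factor = 154.09 × 47.667 × 61.714 × 113.33 × 13.609 = 6.9912 × 10^8
Stock = 1.07 × 10^-8 mM × 6.9912 × 10^8 = 7.48 mM

7.48 mM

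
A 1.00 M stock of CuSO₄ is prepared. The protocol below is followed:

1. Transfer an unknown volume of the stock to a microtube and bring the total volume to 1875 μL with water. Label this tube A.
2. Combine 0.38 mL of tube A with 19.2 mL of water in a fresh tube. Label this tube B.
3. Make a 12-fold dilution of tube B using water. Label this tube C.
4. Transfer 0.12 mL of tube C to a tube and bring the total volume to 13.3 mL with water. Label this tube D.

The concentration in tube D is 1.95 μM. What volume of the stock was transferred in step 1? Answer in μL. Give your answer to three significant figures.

Step 1: v brought to 1875 μL → factor = 1875 μL/v
Step 2: 0.38 mL + 19.2 mL = 19.58 mL total → factor 19.58/0.38 = 51.526
Step 3: 12-fold → factor 12
Step 4: 0.12 mL brought to 13.3 mL → factor 13.3/0.12 = 110.83
Product of known-step factors = 68530
Overall factor = 1.00 M / (1.95 μM) = 5.1282 × 10^5
Step-1 factor = 5.1282 × 10^5 / 68530 = 7.4832
v = 1875 μL / 7.4832 = 251 μL

251 μL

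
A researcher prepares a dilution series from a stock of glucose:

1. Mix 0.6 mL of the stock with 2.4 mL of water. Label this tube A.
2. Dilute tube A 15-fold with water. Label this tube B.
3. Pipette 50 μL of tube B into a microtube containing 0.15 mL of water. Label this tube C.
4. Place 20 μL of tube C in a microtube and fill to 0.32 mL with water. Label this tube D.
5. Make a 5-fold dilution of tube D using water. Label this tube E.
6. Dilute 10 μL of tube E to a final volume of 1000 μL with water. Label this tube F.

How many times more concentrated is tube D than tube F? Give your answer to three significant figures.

Step 1: 0.6 mL + 2.4 mL = 3 mL total → factor 3/0.6 = 5
Step 2: 15-fold → factor 15
Step 3: 50 μL + 0.15 mL = 200 μL total → factor 200/50 = 4
Step 4: 20 μL brought to 0.32 mL → factor 320/20 = 16
Step 5: 5-fold → factor 5
Step 6: 10 μL brought to 1000 μL → factor 1000/10 = 100
Dilution factor to tube D = 4800; to tube F = 2.4 × 10^6
[tube D]/[tube F] = (factor to tube F)/(factor to tube D) = 2.4 × 10^6/4800 = 500

500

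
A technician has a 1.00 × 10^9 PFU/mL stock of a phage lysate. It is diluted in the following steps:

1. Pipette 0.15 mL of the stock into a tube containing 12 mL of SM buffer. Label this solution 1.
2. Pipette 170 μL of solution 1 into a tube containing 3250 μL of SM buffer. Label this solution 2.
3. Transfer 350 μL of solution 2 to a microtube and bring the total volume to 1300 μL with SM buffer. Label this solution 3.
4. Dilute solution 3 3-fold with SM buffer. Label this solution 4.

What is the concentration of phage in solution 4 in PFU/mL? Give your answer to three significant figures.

Step 1: 0.15 mL + 12 mL = 12.15 mL total → factor 12.15/0.15 = 81
Step 2: 170 μL + 3250 μL = 3420 μL total → factor 3420/170 = 20.118
Step 3: 350 μL brought to 1300 μL → factor 1300/350 = 3.7143
Step 4: 3-fold → factor 3
Overall dilution factor = 81 × 20.118 × 3.7143 × 3 = 18158
Final = 1.00 × 10^9 PFU/mL / 18158 = 5.51 × 10^4 PFU/mL

5.51 × 10^4 PFU/mL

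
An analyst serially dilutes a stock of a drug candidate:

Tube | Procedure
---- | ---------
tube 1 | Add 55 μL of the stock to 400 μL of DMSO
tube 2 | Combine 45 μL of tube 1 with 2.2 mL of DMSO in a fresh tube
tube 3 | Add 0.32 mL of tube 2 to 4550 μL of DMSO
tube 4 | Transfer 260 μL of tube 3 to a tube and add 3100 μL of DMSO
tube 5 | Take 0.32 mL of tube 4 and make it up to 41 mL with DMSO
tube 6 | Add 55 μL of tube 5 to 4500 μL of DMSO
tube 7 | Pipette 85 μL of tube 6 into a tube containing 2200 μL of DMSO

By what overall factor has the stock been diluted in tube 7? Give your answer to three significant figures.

Step 1: 55 μL + 400 μL = 455 μL total → factor 455/55 = 8.2727
Step 2: 45 μL + 2.2 mL = 2245 μL total → factor 2245/45 = 49.889
Step 3: 0.32 mL + 4550 μL = 4.87 mL total → factor 4.87/0.32 = 15.219
Step 4: 260 μL + 3100 μL = 3360 μL total → factor 3360/260 = 12.923
Step 5: 0.32 mL brought to 41 mL → factor 41/0.32 = 128.12
Step 6: 55 μL + 4500 μL = 4555 μL total → factor 4555/55 = 82.818
Step 7: 85 μL + 2200 μL = 2285 μL total → factor 2285/85 = 26.882
Overall dilution factor = 8.2727 × 49.889 × 15.219 × 12.923 × 128.12 × 82.818 × 26.882 = 2.3154 × 10^10

2.32 × 10^10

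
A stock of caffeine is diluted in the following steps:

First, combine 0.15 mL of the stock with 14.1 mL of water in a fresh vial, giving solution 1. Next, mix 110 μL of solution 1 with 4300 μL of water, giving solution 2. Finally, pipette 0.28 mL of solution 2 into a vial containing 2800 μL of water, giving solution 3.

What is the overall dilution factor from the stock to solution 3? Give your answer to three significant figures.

Step 1: 0.15 mL + 14.1 mL = 14.25 mL total → factor 14.25/0.15 = 95
Step 2: 110 μL + 4300 μL = 4410 μL total → factor 4410/110 = 40.091
Step 3: 0.28 mL + 2800 μL = 3.08 mL total → factor 3.08/0.28 = 11
Overall dilution factor = 95 × 40.091 × 11 = 41895

4.19 × 10^4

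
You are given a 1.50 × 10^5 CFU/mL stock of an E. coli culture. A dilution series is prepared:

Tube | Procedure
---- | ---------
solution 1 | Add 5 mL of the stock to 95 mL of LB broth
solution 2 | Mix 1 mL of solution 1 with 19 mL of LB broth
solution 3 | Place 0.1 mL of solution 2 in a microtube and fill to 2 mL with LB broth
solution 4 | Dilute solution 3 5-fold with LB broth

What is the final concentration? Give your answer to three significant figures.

Step 1: 5 mL + 95 mL = 100 mL total → factor 100/5 = 20
Step 2: 1 mL + 19 mL = 20 mL total → factor 20/1 = 20
Step 3: 0.1 mL brought to 2 mL → factor 2/0.1 = 20
Step 4: 5-fold → factor 5
Overall dilution factor = 20 × 20 × 20 × 5 = 40000
Final = 1.50 × 10^5 CFU/mL / 40000 = 3.75 CFU/mL

3.75 CFU/mL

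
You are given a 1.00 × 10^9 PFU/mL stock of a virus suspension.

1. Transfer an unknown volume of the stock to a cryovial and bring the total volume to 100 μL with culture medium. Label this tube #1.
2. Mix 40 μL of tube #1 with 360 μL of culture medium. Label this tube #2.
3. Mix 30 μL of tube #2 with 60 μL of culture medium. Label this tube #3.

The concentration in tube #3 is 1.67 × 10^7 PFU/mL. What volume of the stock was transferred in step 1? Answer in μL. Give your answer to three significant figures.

50.1 μL

Step 1: v brought to 100 μL → factor = 100 μL/v
Step 2: 40 μL + 360 μL = 400 μL total → factor 400/40 = 10
Step 3: 30 μL + 60 μL = 90 μL total → factor 90/30 = 3
Product of known-step factors = 30
Overall factor = 1.00 × 10^9 PFU/mL / (1.67 × 10^7 PFU/mL) = 59.88
Step-1 factor = 59.88 / 30 = 1.996
v = 100 μL / 1.996 = 50.1 μL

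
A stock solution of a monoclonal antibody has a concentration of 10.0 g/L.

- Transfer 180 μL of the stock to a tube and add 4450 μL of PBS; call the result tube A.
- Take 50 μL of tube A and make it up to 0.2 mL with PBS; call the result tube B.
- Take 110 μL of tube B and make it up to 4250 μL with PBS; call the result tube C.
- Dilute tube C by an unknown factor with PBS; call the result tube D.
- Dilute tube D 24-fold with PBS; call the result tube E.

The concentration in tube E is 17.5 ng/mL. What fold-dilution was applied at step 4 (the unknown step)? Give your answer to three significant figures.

Step 1: 180 μL + 4450 μL = 4630 μL total → factor 4630/180 = 25.722
Step 2: 50 μL brought to 0.2 mL → factor 200/50 = 4
Step 3: 110 μL brought to 4250 μL → factor 4250/110 = 38.636
Step 4: unknown factor x
Step 5: 24-fold → factor 24
Product of known-step factors = 95406
Overall factor = 10.0 g/L / (17.5 ng/mL) = 5.7143 × 10^5
x = 5.7143 × 10^5 / 95406 = 5.99

5.99-fold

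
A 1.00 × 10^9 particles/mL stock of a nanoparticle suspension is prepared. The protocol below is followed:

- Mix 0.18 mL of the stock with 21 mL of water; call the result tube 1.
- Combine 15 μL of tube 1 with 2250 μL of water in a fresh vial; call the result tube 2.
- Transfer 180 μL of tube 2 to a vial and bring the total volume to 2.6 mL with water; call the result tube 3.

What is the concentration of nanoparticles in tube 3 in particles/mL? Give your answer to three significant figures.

Step 1: 0.18 mL + 21 mL = 21.18 mL total → factor 21.18/0.18 = 117.67
Step 2: 15 μL + 2250 μL = 2265 μL total → factor 2265/15 = 151
Step 3: 180 μL brought to 2.6 mL → factor 2600/180 = 14.444
Dilution factor through tube 3 = 117.67 × 151 × 14.444 = 2.5664 × 10^5
[tube 3] = 1.00 × 10^9 particles/mL / 2.5664 × 10^5 = 3.90 × 10^3 particles/mL

3.90 × 10^3 particles/mL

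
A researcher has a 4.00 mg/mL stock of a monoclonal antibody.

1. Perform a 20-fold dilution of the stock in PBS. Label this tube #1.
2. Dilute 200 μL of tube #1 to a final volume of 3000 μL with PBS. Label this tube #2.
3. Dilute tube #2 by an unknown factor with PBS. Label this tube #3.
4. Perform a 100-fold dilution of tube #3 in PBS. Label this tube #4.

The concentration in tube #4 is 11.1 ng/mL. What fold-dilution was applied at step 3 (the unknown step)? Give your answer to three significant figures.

Step 1: 20-fold → factor 20
Step 2: 200 μL brought to 3000 μL → factor 3000/200 = 15
Step 3: unknown factor x
Step 4: 100-fold → factor 100
Product of known-step factors = 30000
Overall factor = 4.00 mg/mL / (11.1 ng/mL) = 3.6036 × 10^5
x = 3.6036 × 10^5 / 30000 = 12.0

12.0-fold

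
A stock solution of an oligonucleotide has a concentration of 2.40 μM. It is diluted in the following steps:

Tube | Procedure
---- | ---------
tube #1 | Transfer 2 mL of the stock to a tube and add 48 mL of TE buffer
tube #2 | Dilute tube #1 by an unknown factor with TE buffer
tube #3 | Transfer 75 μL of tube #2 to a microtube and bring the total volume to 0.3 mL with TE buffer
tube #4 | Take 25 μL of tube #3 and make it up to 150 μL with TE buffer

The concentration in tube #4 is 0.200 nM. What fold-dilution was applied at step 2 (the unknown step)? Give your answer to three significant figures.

Step 1: 2 mL + 48 mL = 50 mL total → factor 50/2 = 25
Step 2: unknown factor x
Step 3: 75 μL brought to 0.3 mL → factor 300/75 = 4
Step 4: 25 μL brought to 150 μL → factor 150/25 = 6
Product of known-step factors = 600
Overall factor = 2.40 μM / (0.200 nM) = 12000
x = 12000 / 600 = 20.0

20.0-fold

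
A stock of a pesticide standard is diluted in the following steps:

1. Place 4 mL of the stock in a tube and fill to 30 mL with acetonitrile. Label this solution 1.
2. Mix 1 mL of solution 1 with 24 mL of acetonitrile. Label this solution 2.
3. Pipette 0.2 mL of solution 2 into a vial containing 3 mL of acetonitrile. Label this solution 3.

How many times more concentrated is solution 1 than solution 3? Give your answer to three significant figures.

Step 1: 4 mL brought to 30 mL → factor 30/4 = 7.5
Step 2: 1 mL + 24 mL = 25 mL total → factor 25/1 = 25
Step 3: 0.2 mL + 3 mL = 3.2 mL total → factor 3.2/0.2 = 16
Dilution factor to solution 1 = 7.5; to solution 3 = 3000
[solution 1]/[solution 3] = (factor to solution 3)/(factor to solution 1) = 3000/7.5 = 400

400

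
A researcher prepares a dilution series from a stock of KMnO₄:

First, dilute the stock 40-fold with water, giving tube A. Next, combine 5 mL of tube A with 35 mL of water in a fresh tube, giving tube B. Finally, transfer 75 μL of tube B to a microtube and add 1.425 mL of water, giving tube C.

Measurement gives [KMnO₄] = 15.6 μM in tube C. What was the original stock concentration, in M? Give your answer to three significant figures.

Step 1: 40-fold → factor 40
Step 2: 5 mL + 35 mL = 40 mL total → factor 40/5 = 8
Step 3: 75 μL + 1.425 mL = 1500 μL total → factor 1500/75 = 20
Overall dilution factor = 40 × 8 × 20 = 6400
Stock = 15.6 μM × 6400 = 9.984 × 10^4 μM = 0.0998 M

0.0998 M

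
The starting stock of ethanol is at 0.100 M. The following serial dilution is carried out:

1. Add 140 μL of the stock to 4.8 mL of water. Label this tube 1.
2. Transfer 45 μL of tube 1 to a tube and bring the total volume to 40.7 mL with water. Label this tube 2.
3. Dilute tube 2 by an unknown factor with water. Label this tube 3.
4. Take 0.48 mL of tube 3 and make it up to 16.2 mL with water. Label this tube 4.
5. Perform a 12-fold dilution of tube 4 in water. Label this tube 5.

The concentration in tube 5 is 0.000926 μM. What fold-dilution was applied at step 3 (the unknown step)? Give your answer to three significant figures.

8.36-fold

Step 1: 140 μL + 4.8 mL = 4940 μL total → factor 4940/140 = 35.286
Step 2: 45 μL brought to 40.7 mL → factor 40700/45 = 904.44
Step 3: unknown factor x
Step 4: 0.48 mL brought to 16.2 mL → factor 16.2/0.48 = 33.75
Step 5: 12-fold → factor 12
Product of known-step factors = 1.2925 × 10^7
Overall factor = 0.100 M / (0.000926 μM) = 1.0799 × 10^8
x = 1.0799 × 10^8 / 1.2925 × 10^7 = 8.36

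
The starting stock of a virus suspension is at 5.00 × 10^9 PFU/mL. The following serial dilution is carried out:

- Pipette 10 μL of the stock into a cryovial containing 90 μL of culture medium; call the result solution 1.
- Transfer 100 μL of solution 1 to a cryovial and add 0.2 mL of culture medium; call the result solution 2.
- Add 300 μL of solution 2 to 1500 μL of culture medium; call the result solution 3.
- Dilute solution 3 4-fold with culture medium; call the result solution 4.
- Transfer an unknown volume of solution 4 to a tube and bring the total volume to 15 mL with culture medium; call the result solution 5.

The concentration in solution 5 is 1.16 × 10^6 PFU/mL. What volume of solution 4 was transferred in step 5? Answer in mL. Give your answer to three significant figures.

Step 1: 10 μL + 90 μL = 100 μL total → factor 100/10 = 10
Step 2: 100 μL + 0.2 mL = 300 μL total → factor 300/100 = 3
Step 3: 300 μL + 1500 μL = 1800 μL total → factor 1800/300 = 6
Step 4: 4-fold → factor 4
Step 5: v brought to 15 mL → factor = 15 mL/v
Product of known-step factors = 720
Overall factor = 5.00 × 10^9 PFU/mL / (1.16 × 10^6 PFU/mL) = 4310.3
Step-5 factor = 4310.3 / 720 = 5.9866
v = 15 mL / 5.9866 = 2.51 mL

2.51 mL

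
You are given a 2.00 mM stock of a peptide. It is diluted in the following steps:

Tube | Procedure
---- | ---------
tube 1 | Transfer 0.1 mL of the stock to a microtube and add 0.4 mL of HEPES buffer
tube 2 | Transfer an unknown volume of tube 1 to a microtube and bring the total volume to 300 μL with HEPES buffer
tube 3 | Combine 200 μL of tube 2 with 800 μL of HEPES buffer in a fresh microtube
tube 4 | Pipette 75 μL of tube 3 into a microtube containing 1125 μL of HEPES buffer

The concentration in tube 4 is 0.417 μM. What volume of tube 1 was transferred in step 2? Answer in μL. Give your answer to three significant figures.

25.0 μL

Step 1: 0.1 mL + 0.4 mL = 0.5 mL total → factor 0.5/0.1 = 5
Step 2: v brought to 300 μL → factor = 300 μL/v
Step 3: 200 μL + 800 μL = 1000 μL total → factor 1000/200 = 5
Step 4: 75 μL + 1125 μL = 1200 μL total → factor 1200/75 = 16
Product of known-step factors = 400
Overall factor = 2.00 mM / (0.417 μM) = 4796.2
Step-2 factor = 4796.2 / 400 = 11.99
v = 300 μL / 11.99 = 25.0 μL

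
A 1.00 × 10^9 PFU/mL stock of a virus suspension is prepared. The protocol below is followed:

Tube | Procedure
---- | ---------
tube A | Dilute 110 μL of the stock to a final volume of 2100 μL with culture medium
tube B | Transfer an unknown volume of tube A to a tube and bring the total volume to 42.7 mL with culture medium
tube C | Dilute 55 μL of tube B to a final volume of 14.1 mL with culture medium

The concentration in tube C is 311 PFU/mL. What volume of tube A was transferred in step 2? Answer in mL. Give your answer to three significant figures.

0.0650 mL

Step 1: 110 μL brought to 2100 μL → factor 2100/110 = 19.091
Step 2: v brought to 42.7 mL → factor = 42.7 mL/v
Step 3: 55 μL brought to 14.1 mL → factor 14100/55 = 256.36
Product of known-step factors = 4894.2
Overall factor = 1.00 × 10^9 PFU/mL / (311 PFU/mL) = 3.2154 × 10^6
Step-2 factor = 3.2154 × 10^6 / 4894.2 = 656.99
v = 42.7 mL / 656.99 = 0.0650 mL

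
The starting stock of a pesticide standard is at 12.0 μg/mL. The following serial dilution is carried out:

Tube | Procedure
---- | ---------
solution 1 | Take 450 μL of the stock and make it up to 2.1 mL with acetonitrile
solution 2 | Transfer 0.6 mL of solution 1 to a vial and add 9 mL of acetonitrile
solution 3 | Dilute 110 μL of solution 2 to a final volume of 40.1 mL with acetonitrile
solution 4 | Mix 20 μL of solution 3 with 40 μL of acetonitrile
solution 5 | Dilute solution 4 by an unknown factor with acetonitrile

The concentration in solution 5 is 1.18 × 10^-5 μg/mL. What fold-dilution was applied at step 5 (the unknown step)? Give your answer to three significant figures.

12.5-fold

Step 1: 450 μL brought to 2.1 mL → factor 2100/450 = 4.6667
Step 2: 0.6 mL + 9 mL = 9.6 mL total → factor 9.6/0.6 = 16
Step 3: 110 μL brought to 40.1 mL → factor 40100/110 = 364.55
Step 4: 20 μL + 40 μL = 60 μL total → factor 60/20 = 3
Step 5: unknown factor x
Product of known-step factors = 81658
Overall factor = 12.0 μg/mL / (1.18 × 10^-5 μg/mL) = 1.0169 × 10^6
x = 1.0169 × 10^6 / 81658 = 12.5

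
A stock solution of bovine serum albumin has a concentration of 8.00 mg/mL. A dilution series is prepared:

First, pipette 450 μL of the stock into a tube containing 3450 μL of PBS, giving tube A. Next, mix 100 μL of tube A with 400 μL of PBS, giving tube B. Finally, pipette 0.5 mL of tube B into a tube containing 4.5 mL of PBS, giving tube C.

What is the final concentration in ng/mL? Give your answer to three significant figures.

1.85 × 10^4 ng/mL

Step 1: 450 μL + 3450 μL = 3900 μL total → factor 3900/450 = 8.6667
Step 2: 100 μL + 400 μL = 500 μL total → factor 500/100 = 5
Step 3: 0.5 mL + 4.5 mL = 5 mL total → factor 5/0.5 = 10
Overall dilution factor = 8.6667 × 5 × 10 = 433.33
Final = 8.00 mg/mL / 433.33 = 0.01846 mg/mL = 1.85 × 10^4 ng/mL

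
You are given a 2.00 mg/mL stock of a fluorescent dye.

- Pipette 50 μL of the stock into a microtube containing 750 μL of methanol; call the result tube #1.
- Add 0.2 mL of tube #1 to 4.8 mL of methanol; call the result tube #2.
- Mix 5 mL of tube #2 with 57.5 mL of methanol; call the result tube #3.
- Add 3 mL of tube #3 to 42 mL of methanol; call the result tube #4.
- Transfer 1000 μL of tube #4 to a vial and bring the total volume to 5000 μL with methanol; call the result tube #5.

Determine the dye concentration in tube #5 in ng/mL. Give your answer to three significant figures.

Step 1: 50 μL + 750 μL = 800 μL total → factor 800/50 = 16
Step 2: 0.2 mL + 4.8 mL = 5 mL total → factor 5/0.2 = 25
Step 3: 5 mL + 57.5 mL = 62.5 mL total → factor 62.5/5 = 12.5
Step 4: 3 mL + 42 mL = 45 mL total → factor 45/3 = 15
Step 5: 1000 μL brought to 5000 μL → factor 5000/1000 = 5
Overall dilution factor = 16 × 25 × 12.5 × 15 × 5 = 3.75 × 10^5
Final = 2.00 mg/mL / 3.75 × 10^5 = 5.333 × 10^-6 mg/mL = 5.33 ng/mL

5.33 ng/mL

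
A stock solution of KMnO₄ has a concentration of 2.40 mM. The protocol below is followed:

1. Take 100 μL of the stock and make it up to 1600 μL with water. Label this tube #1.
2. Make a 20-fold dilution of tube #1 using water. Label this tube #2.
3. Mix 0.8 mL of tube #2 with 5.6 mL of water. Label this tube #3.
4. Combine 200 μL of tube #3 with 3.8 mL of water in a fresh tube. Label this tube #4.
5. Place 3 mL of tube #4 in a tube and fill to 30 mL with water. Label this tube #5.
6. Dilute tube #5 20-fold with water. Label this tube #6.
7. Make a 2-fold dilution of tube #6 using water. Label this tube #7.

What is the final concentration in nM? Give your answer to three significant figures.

Step 1: 100 μL brought to 1600 μL → factor 1600/100 = 16
Step 2: 20-fold → factor 20
Step 3: 0.8 mL + 5.6 mL = 6.4 mL total → factor 6.4/0.8 = 8
Step 4: 200 μL + 3.8 mL = 4000 μL total → factor 4000/200 = 20
Step 5: 3 mL brought to 30 mL → factor 30/3 = 10
Step 6: 20-fold → factor 20
Step 7: 2-fold → factor 2
Overall dilution factor = 16 × 20 × 8 × 20 × 10 × 20 × 2 = 2.048 × 10^7
Final = 2.40 mM / 2.048 × 10^7 = 1.172 × 10^-7 mM = 0.117 nM

0.117 nM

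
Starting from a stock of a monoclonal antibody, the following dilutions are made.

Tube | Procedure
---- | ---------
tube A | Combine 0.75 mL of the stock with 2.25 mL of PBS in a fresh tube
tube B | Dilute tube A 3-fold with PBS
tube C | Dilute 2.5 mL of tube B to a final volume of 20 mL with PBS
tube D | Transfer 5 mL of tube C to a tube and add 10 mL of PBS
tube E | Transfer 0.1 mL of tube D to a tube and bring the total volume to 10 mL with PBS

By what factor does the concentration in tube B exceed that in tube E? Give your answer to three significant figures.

Step 1: 0.75 mL + 2.25 mL = 3 mL total → factor 3/0.75 = 4
Step 2: 3-fold → factor 3
Step 3: 2.5 mL brought to 20 mL → factor 20/2.5 = 8
Step 4: 5 mL + 10 mL = 15 mL total → factor 15/5 = 3
Step 5: 0.1 mL brought to 10 mL → factor 10/0.1 = 100
Dilution factor to tube B = 12; to tube E = 28800
[tube B]/[tube E] = (factor to tube E)/(factor to tube B) = 28800/12 = 2.40 × 10^3

2.40 × 10^3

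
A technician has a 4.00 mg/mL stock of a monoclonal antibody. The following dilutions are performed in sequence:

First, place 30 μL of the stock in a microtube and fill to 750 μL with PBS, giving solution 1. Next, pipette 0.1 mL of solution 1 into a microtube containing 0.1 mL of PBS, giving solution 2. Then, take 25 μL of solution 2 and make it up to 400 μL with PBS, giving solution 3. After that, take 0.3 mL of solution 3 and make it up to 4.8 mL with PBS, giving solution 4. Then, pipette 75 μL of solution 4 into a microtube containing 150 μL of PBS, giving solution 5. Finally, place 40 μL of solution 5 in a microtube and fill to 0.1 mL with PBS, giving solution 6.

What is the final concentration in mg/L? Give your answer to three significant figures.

0.0417 mg/L

Step 1: 30 μL brought to 750 μL → factor 750/30 = 25
Step 2: 0.1 mL + 0.1 mL = 0.2 mL total → factor 0.2/0.1 = 2
Step 3: 25 μL brought to 400 μL → factor 400/25 = 16
Step 4: 0.3 mL brought to 4.8 mL → factor 4.8/0.3 = 16
Step 5: 75 μL + 150 μL = 225 μL total → factor 225/75 = 3
Step 6: 40 μL brought to 0.1 mL → factor 100/40 = 2.5
Overall dilution factor = 25 × 2 × 16 × 16 × 3 × 2.5 = 96000
Final = 4.00 mg/mL / 96000 = 4.167 × 10^-5 mg/mL = 0.0417 mg/L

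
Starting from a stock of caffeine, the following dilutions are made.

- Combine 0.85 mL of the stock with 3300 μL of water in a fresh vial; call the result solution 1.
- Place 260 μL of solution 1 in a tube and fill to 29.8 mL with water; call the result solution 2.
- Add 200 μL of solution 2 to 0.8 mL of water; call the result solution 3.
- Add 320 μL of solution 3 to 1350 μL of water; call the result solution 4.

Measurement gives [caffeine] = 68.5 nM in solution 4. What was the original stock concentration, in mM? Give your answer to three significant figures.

Step 1: 0.85 mL + 3300 μL = 4.15 mL total → factor 4.15/0.85 = 4.8824
Step 2: 260 μL brought to 29.8 mL → factor 29800/260 = 114.62
Step 3: 200 μL + 0.8 mL = 1000 μL total → factor 1000/200 = 5
Step 4: 320 μL + 1350 μL = 1670 μL total → factor 1670/320 = 5.2188
Overall dilution factor = 4.8824 × 114.62 × 5 × 5.2188 = 14602
Stock = 68.5 nM × 14602 = 1.000 × 10^6 nM = 1.00 mM

1.00 mM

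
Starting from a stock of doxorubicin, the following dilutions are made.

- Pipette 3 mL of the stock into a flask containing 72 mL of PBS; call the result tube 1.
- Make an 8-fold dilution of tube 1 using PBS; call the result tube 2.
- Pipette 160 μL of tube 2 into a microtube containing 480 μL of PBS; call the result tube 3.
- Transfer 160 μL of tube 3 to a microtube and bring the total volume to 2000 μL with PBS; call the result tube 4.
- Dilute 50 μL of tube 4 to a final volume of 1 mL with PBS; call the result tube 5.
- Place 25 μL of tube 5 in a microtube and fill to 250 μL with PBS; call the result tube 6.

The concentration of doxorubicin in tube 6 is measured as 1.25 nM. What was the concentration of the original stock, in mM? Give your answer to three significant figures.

2.50 mM

Step 1: 3 mL + 72 mL = 75 mL total → factor 75/3 = 25
Step 2: 8-fold → factor 8
Step 3: 160 μL + 480 μL = 640 μL total → factor 640/160 = 4
Step 4: 160 μL brought to 2000 μL → factor 2000/160 = 12.5
Step 5: 50 μL brought to 1 mL → factor 1000/50 = 20
Step 6: 25 μL brought to 250 μL → factor 250/25 = 10
Overall dilution factor = 25 × 8 × 4 × 12.5 × 20 × 10 = 2 × 10^6
Stock = 1.25 nM × 2 × 10^6 = 2.500 × 10^6 nM = 2.50 mM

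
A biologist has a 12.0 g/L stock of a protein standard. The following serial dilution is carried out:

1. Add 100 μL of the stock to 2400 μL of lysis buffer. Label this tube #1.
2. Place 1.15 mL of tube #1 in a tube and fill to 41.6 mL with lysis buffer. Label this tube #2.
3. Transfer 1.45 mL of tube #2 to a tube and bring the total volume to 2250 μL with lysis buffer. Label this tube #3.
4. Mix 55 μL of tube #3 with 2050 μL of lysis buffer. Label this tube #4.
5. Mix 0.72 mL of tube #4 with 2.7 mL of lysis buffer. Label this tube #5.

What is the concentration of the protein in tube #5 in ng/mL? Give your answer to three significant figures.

Step 1: 100 μL + 2400 μL = 2500 μL total → factor 2500/100 = 25
Step 2: 1.15 mL brought to 41.6 mL → factor 41.6/1.15 = 36.174
Step 3: 1.45 mL brought to 2250 μL → factor 2.25/1.45 = 1.5517
Step 4: 55 μL + 2050 μL = 2105 μL total → factor 2105/55 = 38.273
Step 5: 0.72 mL + 2.7 mL = 3.42 mL total → factor 3.42/0.72 = 4.75
Overall dilution factor = 25 × 36.174 × 1.5517 × 38.273 × 4.75 = 2.5511 × 10^5
Final = 12.0 g/L / 2.5511 × 10^5 = 4.704 × 10^-5 g/L = 47.0 ng/mL

47.0 ng/mL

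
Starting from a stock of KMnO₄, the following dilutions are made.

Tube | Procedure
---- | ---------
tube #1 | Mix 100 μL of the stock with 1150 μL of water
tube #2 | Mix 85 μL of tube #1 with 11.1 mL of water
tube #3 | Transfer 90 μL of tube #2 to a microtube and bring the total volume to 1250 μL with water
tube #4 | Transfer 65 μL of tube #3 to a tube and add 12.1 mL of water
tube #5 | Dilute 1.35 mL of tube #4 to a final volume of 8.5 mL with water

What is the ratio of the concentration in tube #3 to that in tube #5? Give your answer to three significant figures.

Step 1: 100 μL + 1150 μL = 1250 μL total → factor 1250/100 = 12.5
Step 2: 85 μL + 11.1 mL = 11185 μL total → factor 11185/85 = 131.59
Step 3: 90 μL brought to 1250 μL → factor 1250/90 = 13.889
Step 4: 65 μL + 12.1 mL = 12165 μL total → factor 12165/65 = 187.15
Step 5: 1.35 mL brought to 8.5 mL → factor 8.5/1.35 = 6.2963
Dilution factor to tube #3 = 22845; to tube #5 = 2.692 × 10^7
[tube #3]/[tube #5] = (factor to tube #5)/(factor to tube #3) = 2.692 × 10^7/22845 = 1.18 × 10^3

1.18 × 10^3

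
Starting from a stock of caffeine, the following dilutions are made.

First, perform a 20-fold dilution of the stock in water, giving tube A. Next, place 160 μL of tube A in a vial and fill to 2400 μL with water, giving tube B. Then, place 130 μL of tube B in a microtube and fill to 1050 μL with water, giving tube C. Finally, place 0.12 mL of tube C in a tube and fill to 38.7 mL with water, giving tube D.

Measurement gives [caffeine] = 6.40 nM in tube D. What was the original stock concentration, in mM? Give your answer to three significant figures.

5.00 mM

Step 1: 20-fold → factor 20
Step 2: 160 μL brought to 2400 μL → factor 2400/160 = 15
Step 3: 130 μL brought to 1050 μL → factor 1050/130 = 8.0769
Step 4: 0.12 mL brought to 38.7 mL → factor 38.7/0.12 = 322.5
Overall dilution factor = 20 × 15 × 8.0769 × 322.5 = 7.8144 × 10^5
Stock = 6.40 nM × 7.8144 × 10^5 = 5.001 × 10^6 nM = 5.00 mM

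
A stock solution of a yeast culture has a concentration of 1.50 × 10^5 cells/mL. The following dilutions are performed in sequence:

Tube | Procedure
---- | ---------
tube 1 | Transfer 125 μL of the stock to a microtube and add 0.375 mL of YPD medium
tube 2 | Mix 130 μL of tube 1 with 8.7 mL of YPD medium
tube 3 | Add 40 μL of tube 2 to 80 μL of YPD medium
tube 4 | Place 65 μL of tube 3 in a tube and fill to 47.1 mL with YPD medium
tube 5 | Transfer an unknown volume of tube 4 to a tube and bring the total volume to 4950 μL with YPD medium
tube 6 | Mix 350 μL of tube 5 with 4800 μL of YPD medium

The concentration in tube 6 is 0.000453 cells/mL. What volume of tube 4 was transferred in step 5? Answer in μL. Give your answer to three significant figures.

Step 1: 125 μL + 0.375 mL = 500 μL total → factor 500/125 = 4
Step 2: 130 μL + 8.7 mL = 8830 μL total → factor 8830/130 = 67.923
Step 3: 40 μL + 80 μL = 120 μL total → factor 120/40 = 3
Step 4: 65 μL brought to 47.1 mL → factor 47100/65 = 724.62
Step 5: v brought to 4950 μL → factor = 4950 μL/v
Step 6: 350 μL + 4800 μL = 5150 μL total → factor 5150/350 = 14.714
Product of known-step factors = 8.6905 × 10^6
Overall factor = 1.50 × 10^5 cells/mL / (0.000453 cells/mL) = 3.3113 × 10^8
Step-5 factor = 3.3113 × 10^8 / 8.6905 × 10^6 = 38.102
v = 4950 μL / 38.102 = 130 μL

130 μL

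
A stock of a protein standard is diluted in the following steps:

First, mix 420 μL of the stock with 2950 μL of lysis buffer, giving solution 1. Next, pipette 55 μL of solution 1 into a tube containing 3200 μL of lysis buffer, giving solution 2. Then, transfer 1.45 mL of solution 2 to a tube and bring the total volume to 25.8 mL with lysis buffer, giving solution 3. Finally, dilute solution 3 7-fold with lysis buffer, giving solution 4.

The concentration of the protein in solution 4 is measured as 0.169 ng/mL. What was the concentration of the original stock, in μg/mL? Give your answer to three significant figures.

Step 1: 420 μL + 2950 μL = 3370 μL total → factor 3370/420 = 8.0238
Step 2: 55 μL + 3200 μL = 3255 μL total → factor 3255/55 = 59.182
Step 3: 1.45 mL brought to 25.8 mL → factor 25.8/1.45 = 17.793
Step 4: 7-fold → factor 7
Overall dilution factor = 8.0238 × 59.182 × 17.793 × 7 = 59145
Stock = 0.169 ng/mL × 59145 = 9996 ng/mL = 10.0 μg/mL

10.0 μg/mL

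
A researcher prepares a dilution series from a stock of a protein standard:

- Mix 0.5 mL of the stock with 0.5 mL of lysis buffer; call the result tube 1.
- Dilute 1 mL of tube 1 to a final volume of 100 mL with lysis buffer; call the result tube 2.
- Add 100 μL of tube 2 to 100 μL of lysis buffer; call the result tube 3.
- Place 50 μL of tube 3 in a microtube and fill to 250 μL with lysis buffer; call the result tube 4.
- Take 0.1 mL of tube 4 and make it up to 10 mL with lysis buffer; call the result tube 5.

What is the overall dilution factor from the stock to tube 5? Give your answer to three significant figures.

2.00 × 10^5

Step 1: 0.5 mL + 0.5 mL = 1 mL total → factor 1/0.5 = 2
Step 2: 1 mL brought to 100 mL → factor 100/1 = 100
Step 3: 100 μL + 100 μL = 200 μL total → factor 200/100 = 2
Step 4: 50 μL brought to 250 μL → factor 250/50 = 5
Step 5: 0.1 mL brought to 10 mL → factor 10/0.1 = 100
Overall dilution factor = 2 × 100 × 2 × 5 × 100 = 2 × 10^5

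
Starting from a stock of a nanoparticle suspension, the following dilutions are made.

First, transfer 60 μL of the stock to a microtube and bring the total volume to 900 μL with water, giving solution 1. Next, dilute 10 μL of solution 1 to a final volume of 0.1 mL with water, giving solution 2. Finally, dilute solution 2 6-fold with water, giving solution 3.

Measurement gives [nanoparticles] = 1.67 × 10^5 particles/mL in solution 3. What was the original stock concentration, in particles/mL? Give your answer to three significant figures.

1.50 × 10^8 particles/mL

Step 1: 60 μL brought to 900 μL → factor 900/60 = 15
Step 2: 10 μL brought to 0.1 mL → factor 100/10 = 10
Step 3: 6-fold → factor 6
Overall dilution factor = 15 × 10 × 6 = 900
Stock = 1.67 × 10^5 particles/mL × 900 = 1.50 × 10^8 particles/mL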